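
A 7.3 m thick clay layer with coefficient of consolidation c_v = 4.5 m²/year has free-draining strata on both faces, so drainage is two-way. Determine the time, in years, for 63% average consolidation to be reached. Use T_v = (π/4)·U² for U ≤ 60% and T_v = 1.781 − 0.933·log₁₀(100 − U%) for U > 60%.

t ≈ 0.941 years

Drainage path length: H_d = H/2 = 3.65 m (double drainage).
U > 60%: T_v = 1.781 − 0.933·log₁₀(100 − 63) = 0.31787.
t = T_v·H_d²/c_v = 0.31787×3.65²/4.5 = 0.9411 years.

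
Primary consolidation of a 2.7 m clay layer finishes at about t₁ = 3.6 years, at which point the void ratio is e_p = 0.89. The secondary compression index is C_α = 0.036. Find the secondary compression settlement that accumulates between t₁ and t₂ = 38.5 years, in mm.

S_s ≈ 52.9 mm

Secondary compression: S_s = C_α·H/(1+e_p)·log₁₀(t₂/t₁)
S_s = 0.036×2.7/(1+0.89)×log₁₀(38.5/3.6)
    = 0.05143 × 1.029 = 0.05293 m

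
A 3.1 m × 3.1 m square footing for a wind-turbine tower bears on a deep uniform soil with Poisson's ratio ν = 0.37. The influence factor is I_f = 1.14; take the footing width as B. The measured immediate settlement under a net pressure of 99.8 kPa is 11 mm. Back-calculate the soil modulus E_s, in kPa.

E_s ≈ 27700 kPa

S_e = q·B·(1−ν²)/E_s · I_f  ⇒  E_s = q·B·(1−ν²)·I_f / S_e.
E_s = 99.8 × 3.1 × 0.8631 × 1.14 / 0.011 = 27670 kPa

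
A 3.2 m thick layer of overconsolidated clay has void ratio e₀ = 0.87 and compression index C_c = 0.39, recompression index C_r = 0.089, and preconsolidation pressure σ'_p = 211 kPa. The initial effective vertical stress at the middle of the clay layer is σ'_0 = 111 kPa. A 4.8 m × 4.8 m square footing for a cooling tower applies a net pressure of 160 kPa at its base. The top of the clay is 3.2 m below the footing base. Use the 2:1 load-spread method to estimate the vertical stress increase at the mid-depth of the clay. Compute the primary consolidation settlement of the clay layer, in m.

Mid-depth of clay below the footing base: z = 3.2 + 3.2/2 = 4.8 m.
Stress increase at mid-clay by the 2:1 spreading method:
Δσ = qBL/((B+z)(L+z)) = 160×4.8×4.8/((4.8+4.8)(4.8+4.8)) = 40 kPa
Final effective stress: σ'_f = 111 + 40 = 151 kPa.
σ'_f = 151 ≤ σ'_p = 211 kPa, so the clay remains overconsolidated and only the recompression index applies:
S_c = C_r·H/(1+e₀)·log₁₀(σ'_f/σ'_0) = 0.089×3.2/1.87×log₁₀(151/111)
    = 0.1523 × 0.13365 = 0.02035 m

S_c ≈ 0.0204 m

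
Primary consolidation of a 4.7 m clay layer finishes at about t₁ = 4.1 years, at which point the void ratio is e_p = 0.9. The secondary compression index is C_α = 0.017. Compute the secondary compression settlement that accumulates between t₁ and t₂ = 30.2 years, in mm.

S_s ≈ 36.5 mm

Secondary compression: S_s = C_α·H/(1+e_p)·log₁₀(t₂/t₁)
S_s = 0.017×4.7/(1+0.9)×log₁₀(30.2/4.1)
    = 0.04205 × 0.8672 = 0.03647 m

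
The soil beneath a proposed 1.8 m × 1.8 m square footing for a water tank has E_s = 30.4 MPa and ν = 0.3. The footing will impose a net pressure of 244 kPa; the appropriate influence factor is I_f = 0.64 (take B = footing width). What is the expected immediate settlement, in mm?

Immediate (elastic) settlement: S_e = q·B·(1−ν²)/E_s · I_f.
E_s = 30.4 MPa = 30400 kPa.
S_e = 244 × 1.8 × (1 − 0.3²) / 30400 × 0.64
    = 244 × 1.8 × 0.91 / 30400 × 0.64
    = 0.008414 m = 8.414 mm

S_e ≈ 8.41 mm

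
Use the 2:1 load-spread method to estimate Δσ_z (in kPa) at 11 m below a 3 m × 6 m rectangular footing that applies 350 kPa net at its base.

Δσ_z ≈ 26.5 kPa

By the 2:1 method the load spreads at 1 horizontal : 2 vertical, so at depth z the loaded area has grown by z in each plan dimension:
Δσ = qBL/((B+z)(L+z)) = 350×3×6/((3+11)(6+11)) = 26.471 kPa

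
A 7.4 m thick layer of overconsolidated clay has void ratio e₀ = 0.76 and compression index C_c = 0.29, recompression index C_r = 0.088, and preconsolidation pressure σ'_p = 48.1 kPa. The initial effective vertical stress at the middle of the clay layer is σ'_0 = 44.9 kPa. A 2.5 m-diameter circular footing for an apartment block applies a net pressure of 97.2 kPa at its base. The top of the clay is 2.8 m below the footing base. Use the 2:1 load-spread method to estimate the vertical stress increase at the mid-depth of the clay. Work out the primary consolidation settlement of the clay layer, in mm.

Mid-depth of clay below the footing base: z = 2.8 + 7.4/2 = 6.5 m.
Stress increase at mid-clay by the 2:1 spreading method:
Δσ ≈ qD²/(D+z)² = 97.2×2.5²/(2.5+6.5)² = 7.5 kPa
Final effective stress: σ'_f = 44.9 + 7.5 = 52.4 kPa.
σ'_f = 52.4 > σ'_p = 48.1 kPa, so the stress path crosses the preconsolidation pressure — recompression up to σ'_p, then virgin compression beyond:
S_c = H/(1+e₀)·[C_r·log₁₀(σ'_p/σ'_0) + C_c·log₁₀(σ'_f/σ'_p)]
    = 7.4/1.76 × [0.088×log₁₀(48.1/44.9) + 0.29×log₁₀(52.4/48.1)]
    = 4.2045 × [0.0026311 + 0.010784] = 0.0564 m

S_c ≈ 56.4 mm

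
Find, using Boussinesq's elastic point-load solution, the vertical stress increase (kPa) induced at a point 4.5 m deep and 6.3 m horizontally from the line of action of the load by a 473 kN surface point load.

Boussinesq vertical stress below a point load on an elastic half-space:
Δσ_z = 3P/(2πz²) · [1 + (r/z)²]^(−5/2)
r/z = 6.3/4.5 = 1.4; [1+(r/z)²]^(−5/2) = 0.066339.
Δσ_z = 3×473/(2π×4.5²) × 0.066339 = 11.153 × 0.066339 = 0.7399 kPa

Δσ_z ≈ 0.74 kPa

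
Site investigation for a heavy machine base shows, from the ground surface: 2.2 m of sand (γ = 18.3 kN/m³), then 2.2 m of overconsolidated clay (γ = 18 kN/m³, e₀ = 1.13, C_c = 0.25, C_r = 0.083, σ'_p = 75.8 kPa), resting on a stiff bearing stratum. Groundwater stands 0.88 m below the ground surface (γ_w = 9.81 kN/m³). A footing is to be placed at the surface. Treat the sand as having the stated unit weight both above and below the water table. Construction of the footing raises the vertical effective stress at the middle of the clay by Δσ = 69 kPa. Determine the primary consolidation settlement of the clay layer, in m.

Mid-depth of clay below the ground surface: z = 2.2 + 2.2/2 = 3.3 m.
Total vertical stress at mid-clay: σ_v = 18.3×2.2 + 18×1.1 = 60.06 kPa.
Pore pressure: u = 9.81×(3.3 − 0.88) = 23.74 kPa.
Initial effective stress: σ'_0 = σ_v − u = 60.06 − 23.74 = 36.32 kPa.
Final effective stress: σ'_f = 36.32 + 69 = 105.32 kPa.
σ'_f = 105.32 > σ'_p = 75.8 kPa, so the stress path crosses the preconsolidation pressure — recompression up to σ'_p, then virgin compression beyond:
S_c = H/(1+e₀)·[C_r·log₁₀(σ'_p/σ'_0) + C_c·log₁₀(σ'_f/σ'_p)]
    = 2.2/2.13 × [0.083×log₁₀(75.8/36.32) + 0.25×log₁₀(105.32/75.8)]
    = 1.0329 × [0.02652 + 0.03571] = 0.06428 m

S_c ≈ 0.0643 m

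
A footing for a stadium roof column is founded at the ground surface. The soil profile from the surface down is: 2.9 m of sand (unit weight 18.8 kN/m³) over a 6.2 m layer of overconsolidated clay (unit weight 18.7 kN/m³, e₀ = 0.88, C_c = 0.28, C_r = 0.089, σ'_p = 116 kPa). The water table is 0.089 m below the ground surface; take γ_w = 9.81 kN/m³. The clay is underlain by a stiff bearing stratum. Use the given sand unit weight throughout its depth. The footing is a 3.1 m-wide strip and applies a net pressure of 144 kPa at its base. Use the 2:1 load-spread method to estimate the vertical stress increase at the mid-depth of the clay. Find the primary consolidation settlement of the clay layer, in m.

Mid-depth of clay below the ground surface: z = 2.9 + 6.2/2 = 6 m.
Total vertical stress at mid-clay: σ_v = 18.8×2.9 + 18.7×3.1 = 112.49 kPa.
Pore pressure: u = 9.81×(6 − 0.089) = 57.987 kPa.
Initial effective stress: σ'_0 = σ_v − u = 112.49 − 57.987 = 54.503 kPa.
Stress increase at mid-clay by the 2:1 spreading method:
Δσ = qB/(B+z) = 144×3.1/(3.1+6) = 49.055 kPa
Final effective stress: σ'_f = 54.503 + 49.055 = 103.56 kPa.
σ'_f = 103.56 ≤ σ'_p = 116 kPa, so the clay remains overconsolidated and only the recompression index applies:
S_c = C_r·H/(1+e₀)·log₁₀(σ'_f/σ'_0) = 0.089×6.2/1.88×log₁₀(103.56/54.503)
    = 0.29351 × 0.27877 = 0.08182 m

S_c ≈ 0.0818 m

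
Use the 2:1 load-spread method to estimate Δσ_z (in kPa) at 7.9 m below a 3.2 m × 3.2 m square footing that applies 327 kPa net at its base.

By the 2:1 method the load spreads at 1 horizontal : 2 vertical, so at depth z the loaded area has grown by z in each plan dimension:
Δσ = qBL/((B+z)(L+z)) = 327×3.2×3.2/((3.2+7.9)(3.2+7.9)) = 27.177 kPa

Δσ_z ≈ 27.2 kPa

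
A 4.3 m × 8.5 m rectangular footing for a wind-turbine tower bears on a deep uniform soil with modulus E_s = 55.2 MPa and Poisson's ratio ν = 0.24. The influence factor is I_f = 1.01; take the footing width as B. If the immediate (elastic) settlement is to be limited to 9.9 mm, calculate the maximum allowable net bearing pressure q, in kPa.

q ≈ 134 kPa

E_s = 55.2 MPa = 55200 kPa.
S_e = q·B·(1−ν²)/E_s · I_f  ⇒  q = S_e·E_s / (B·(1−ν²)·I_f).
q = 0.0099 × 55200 / (4.3 × 0.9424 × 1.01) = 133.5 kPa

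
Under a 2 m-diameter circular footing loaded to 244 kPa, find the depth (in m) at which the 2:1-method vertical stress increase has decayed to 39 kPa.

z ≈ 3 m

2:1 spreading — at depth z the loaded area has grown by z in each plan dimension:
qD²/(D+z)² = Δσ_z ⇒ z = D(√(q/Δσ_z) − 1) = 2×(√(244/39) − 1) = 3.003 m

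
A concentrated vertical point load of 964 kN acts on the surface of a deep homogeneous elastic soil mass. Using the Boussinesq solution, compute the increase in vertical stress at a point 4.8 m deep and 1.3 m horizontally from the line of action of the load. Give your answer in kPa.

Δσ_z ≈ 16.7 kPa

Boussinesq vertical stress below a point load on an elastic half-space:
Δσ_z = 3P/(2πz²) · [1 + (r/z)²]^(−5/2)
r/z = 1.3/4.8 = 0.27083; [1+(r/z)²]^(−5/2) = 0.83781.
Δσ_z = 3×964/(2π×4.8²) × 0.83781 = 19.977 × 0.83781 = 16.74 kPa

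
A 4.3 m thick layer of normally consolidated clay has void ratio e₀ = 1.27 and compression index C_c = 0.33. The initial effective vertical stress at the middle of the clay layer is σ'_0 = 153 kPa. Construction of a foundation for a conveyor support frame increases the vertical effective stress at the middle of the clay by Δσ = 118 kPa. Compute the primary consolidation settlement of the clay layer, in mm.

Final effective stress: σ'_f = σ'_0 + Δσ = 153 + 118 = 271 kPa.
Normally consolidated clay, so the full stress increment lies on the virgin compression line:
S_c = C_c·H/(1+e₀)·log₁₀(σ'_f/σ'_0) = 0.33×4.3/(1+1.27)×log₁₀(271/153)
    = 0.62511 × 0.24828 = 0.1552 m

S_c ≈ 155 mm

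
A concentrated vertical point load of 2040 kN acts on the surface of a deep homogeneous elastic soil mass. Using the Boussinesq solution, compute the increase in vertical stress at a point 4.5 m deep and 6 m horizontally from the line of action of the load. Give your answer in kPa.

Boussinesq vertical stress below a point load on an elastic half-space:
Δσ_z = 3P/(2πz²) · [1 + (r/z)²]^(−5/2)
r/z = 6/4.5 = 1.3333; [1+(r/z)²]^(−5/2) = 0.07776.
Δσ_z = 3×2040/(2π×4.5²) × 0.07776 = 48.1 × 0.07776 = 3.74 kPa

Δσ_z ≈ 3.74 kPa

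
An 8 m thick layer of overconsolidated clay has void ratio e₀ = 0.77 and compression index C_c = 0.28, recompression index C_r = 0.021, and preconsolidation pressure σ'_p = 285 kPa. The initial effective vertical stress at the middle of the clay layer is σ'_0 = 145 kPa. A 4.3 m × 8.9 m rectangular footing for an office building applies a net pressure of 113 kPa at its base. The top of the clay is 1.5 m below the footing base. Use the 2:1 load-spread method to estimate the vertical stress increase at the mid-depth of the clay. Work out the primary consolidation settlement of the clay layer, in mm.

Mid-depth of clay below the footing base: z = 1.5 + 8/2 = 5.5 m.
Stress increase at mid-clay by the 2:1 spreading method:
Δσ = qBL/((B+z)(L+z)) = 113×4.3×8.9/((4.3+5.5)(8.9+5.5)) = 30.644 kPa
Final effective stress: σ'_f = 145 + 30.644 = 175.64 kPa.
σ'_f = 175.64 ≤ σ'_p = 285 kPa, so the clay remains overconsolidated and only the recompression index applies:
S_c = C_r·H/(1+e₀)·log₁₀(σ'_f/σ'_0) = 0.021×8/1.77×log₁₀(175.64/145)
    = 0.094916 × 0.083255 = 0.007902 m

S_c ≈ 7.9 mm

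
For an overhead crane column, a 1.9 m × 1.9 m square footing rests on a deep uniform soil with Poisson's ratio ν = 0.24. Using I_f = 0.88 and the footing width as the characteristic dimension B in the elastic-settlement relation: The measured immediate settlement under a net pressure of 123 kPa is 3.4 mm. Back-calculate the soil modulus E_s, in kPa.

E_s ≈ 57000 kPa

S_e = q·B·(1−ν²)/E_s · I_f  ⇒  E_s = q·B·(1−ν²)·I_f / S_e.
E_s = 123 × 1.9 × 0.9424 × 0.88 / 0.0034 = 57000 kPa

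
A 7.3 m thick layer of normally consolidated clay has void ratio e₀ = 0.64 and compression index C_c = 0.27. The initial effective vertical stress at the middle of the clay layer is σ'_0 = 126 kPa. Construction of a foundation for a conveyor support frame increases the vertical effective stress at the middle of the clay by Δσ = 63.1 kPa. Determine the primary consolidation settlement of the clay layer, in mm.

S_c ≈ 212 mm

Final effective stress: σ'_f = σ'_0 + Δσ = 126 + 63.1 = 189.1 kPa.
Normally consolidated clay, so the full stress increment lies on the virgin compression line:
S_c = C_c·H/(1+e₀)·log₁₀(σ'_f/σ'_0) = 0.27×7.3/(1+0.64)×log₁₀(189.1/126)
    = 1.2018 × 0.17632 = 0.2119 m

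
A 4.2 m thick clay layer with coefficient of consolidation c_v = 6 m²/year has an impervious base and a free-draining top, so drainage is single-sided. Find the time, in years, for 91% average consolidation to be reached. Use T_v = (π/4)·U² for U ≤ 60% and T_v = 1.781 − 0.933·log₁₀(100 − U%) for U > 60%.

t ≈ 2.62 years

Drainage path length: H_d = H = 4.2 m (single drainage).
U > 60%: T_v = 1.781 − 0.933·log₁₀(100 − 91) = 0.89069.
t = T_v·H_d²/c_v = 0.89069×4.2²/6 = 2.619 years.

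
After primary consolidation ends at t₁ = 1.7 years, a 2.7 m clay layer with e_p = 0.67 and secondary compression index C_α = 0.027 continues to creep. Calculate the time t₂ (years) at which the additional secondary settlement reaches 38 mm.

S_s = C_α·H/(1+e_p)·log₁₀(t₂/t₁) ⇒ log₁₀(t₂/t₁) = S_s·(1+e_p)/(C_α·H).
log₁₀(t₂/t₁) = 0.038 × (1+0.67) / (0.027×2.7) = 0.8705
t₂ = t₁ × 10^0.8705 = 1.7 × 7.422 = 12.62 years

t₂ ≈ 12.6 years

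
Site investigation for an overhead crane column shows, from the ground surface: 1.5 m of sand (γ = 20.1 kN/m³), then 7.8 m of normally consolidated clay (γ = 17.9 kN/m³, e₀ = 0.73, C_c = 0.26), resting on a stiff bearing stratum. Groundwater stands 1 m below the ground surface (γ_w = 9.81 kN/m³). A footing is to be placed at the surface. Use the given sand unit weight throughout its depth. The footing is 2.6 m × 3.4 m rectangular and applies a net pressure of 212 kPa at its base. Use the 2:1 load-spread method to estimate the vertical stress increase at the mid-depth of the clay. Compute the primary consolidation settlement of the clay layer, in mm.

S_c ≈ 196 mm

Mid-depth of clay below the ground surface: z = 1.5 + 7.8/2 = 5.4 m.
Total vertical stress at mid-clay: σ_v = 20.1×1.5 + 17.9×3.9 = 99.96 kPa.
Pore pressure: u = 9.81×(5.4 − 1) = 43.164 kPa.
Initial effective stress: σ'_0 = σ_v − u = 99.96 − 43.164 = 56.796 kPa.
Stress increase at mid-clay by the 2:1 spreading method:
Δσ = qBL/((B+z)(L+z)) = 212×2.6×3.4/((2.6+5.4)(3.4+5.4)) = 26.62 kPa
Final effective stress: σ'_f = σ'_0 + Δσ = 56.796 + 26.62 = 83.416 kPa.
Normally consolidated clay, so the full stress increment lies on the virgin compression line:
S_c = C_c·H/(1+e₀)·log₁₀(σ'_f/σ'_0) = 0.26×7.8/(1+0.73)×log₁₀(83.416/56.796)
    = 1.1723 × 0.16693 = 0.1957 m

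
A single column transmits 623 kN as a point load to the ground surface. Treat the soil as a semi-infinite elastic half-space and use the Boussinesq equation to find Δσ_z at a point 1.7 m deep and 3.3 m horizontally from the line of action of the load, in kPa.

Δσ_z ≈ 2.07 kPa

Boussinesq vertical stress below a point load on an elastic half-space:
Δσ_z = 3P/(2πz²) · [1 + (r/z)²]^(−5/2)
r/z = 3.3/1.7 = 1.9412; [1+(r/z)²]^(−5/2) = 0.020143.
Δσ_z = 3×623/(2π×1.7²) × 0.020143 = 102.93 × 0.020143 = 2.073 kPa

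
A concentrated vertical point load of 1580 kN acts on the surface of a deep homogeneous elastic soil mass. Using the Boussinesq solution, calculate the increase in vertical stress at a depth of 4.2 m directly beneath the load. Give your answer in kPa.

Boussinesq vertical stress below a point load on an elastic half-space:
Δσ_z = 3P/(2πz²) · [1 + (r/z)²]^(−5/2)
r/z = 0/4.2 = 0; [1+(r/z)²]^(−5/2) = 1.
Δσ_z = 3×1580/(2π×4.2²) × 1 = 42.766 × 1 = 42.77 kPa

Δσ_z ≈ 42.8 kPa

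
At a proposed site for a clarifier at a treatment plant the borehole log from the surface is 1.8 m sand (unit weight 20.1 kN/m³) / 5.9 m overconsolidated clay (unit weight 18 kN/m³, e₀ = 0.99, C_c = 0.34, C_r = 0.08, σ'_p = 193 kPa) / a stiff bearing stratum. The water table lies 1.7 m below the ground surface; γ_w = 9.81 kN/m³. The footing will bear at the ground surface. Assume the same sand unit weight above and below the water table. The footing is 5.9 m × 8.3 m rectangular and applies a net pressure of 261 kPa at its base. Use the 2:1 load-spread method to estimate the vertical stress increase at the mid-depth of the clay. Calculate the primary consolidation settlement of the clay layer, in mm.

Mid-depth of clay below the ground surface: z = 1.8 + 5.9/2 = 4.75 m.
Total vertical stress at mid-clay: σ_v = 20.1×1.8 + 18×2.95 = 89.28 kPa.
Pore pressure: u = 9.81×(4.75 − 1.7) = 29.921 kPa.
Initial effective stress: σ'_0 = σ_v − u = 89.28 − 29.921 = 59.359 kPa.
Stress increase at mid-clay by the 2:1 spreading method:
Δσ = qBL/((B+z)(L+z)) = 261×5.9×8.3/((5.9+4.75)(8.3+4.75)) = 91.962 kPa
Final effective stress: σ'_f = 59.359 + 91.962 = 151.32 kPa.
σ'_f = 151.32 ≤ σ'_p = 193 kPa, so the clay remains overconsolidated and only the recompression index applies:
S_c = C_r·H/(1+e₀)·log₁₀(σ'_f/σ'_0) = 0.08×5.9/1.99×log₁₀(151.32/59.359)
    = 0.23718 × 0.40641 = 0.09639 m

S_c ≈ 96.4 mm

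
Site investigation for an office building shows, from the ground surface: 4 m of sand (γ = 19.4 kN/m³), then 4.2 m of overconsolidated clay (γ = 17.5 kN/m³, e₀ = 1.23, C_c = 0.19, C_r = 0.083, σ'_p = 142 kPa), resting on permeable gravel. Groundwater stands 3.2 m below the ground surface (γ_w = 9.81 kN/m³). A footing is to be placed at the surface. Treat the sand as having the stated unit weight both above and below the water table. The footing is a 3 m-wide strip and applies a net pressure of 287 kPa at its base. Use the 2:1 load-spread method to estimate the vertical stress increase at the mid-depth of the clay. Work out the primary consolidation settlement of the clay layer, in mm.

S_c ≈ 71.4 mm

Mid-depth of clay below the ground surface: z = 4 + 4.2/2 = 6.1 m.
Total vertical stress at mid-clay: σ_v = 19.4×4 + 17.5×2.1 = 114.35 kPa.
Pore pressure: u = 9.81×(6.1 − 3.2) = 28.449 kPa.
Initial effective stress: σ'_0 = σ_v − u = 114.35 − 28.449 = 85.901 kPa.
Stress increase at mid-clay by the 2:1 spreading method:
Δσ = qB/(B+z) = 287×3/(3+6.1) = 94.615 kPa
Final effective stress: σ'_f = 85.901 + 94.615 = 180.52 kPa.
σ'_f = 180.52 > σ'_p = 142 kPa, so the stress path crosses the preconsolidation pressure — recompression up to σ'_p, then virgin compression beyond:
S_c = H/(1+e₀)·[C_r·log₁₀(σ'_p/σ'_0) + C_c·log₁₀(σ'_f/σ'_p)]
    = 4.2/2.23 × [0.083×log₁₀(142/85.901) + 0.19×log₁₀(180.52/142)]
    = 1.8834 × [0.018118 + 0.019805] = 0.07142 m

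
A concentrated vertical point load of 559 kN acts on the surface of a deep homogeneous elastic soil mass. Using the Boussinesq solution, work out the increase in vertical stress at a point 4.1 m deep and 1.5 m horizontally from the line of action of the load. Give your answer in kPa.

Boussinesq vertical stress below a point load on an elastic half-space:
Δσ_z = 3P/(2πz²) · [1 + (r/z)²]^(−5/2)
r/z = 1.5/4.1 = 0.36585; [1+(r/z)²]^(−5/2) = 0.73049.
Δσ_z = 3×559/(2π×4.1²) × 0.73049 = 15.878 × 0.73049 = 11.6 kPa

Δσ_z ≈ 11.6 kPa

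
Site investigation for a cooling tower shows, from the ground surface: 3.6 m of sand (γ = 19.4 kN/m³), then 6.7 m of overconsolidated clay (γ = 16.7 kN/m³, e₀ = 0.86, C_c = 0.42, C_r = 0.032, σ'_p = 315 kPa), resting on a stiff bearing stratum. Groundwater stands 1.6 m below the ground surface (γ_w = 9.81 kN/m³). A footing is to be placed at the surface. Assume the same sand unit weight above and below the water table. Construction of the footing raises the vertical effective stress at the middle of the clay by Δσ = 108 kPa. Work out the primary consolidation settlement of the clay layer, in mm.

S_c ≈ 45.3 mm

Mid-depth of clay below the ground surface: z = 3.6 + 6.7/2 = 6.95 m.
Total vertical stress at mid-clay: σ_v = 19.4×3.6 + 16.7×3.35 = 125.78 kPa.
Pore pressure: u = 9.81×(6.95 − 1.6) = 52.483 kPa.
Initial effective stress: σ'_0 = σ_v − u = 125.78 − 52.483 = 73.297 kPa.
Final effective stress: σ'_f = 73.297 + 108 = 181.3 kPa.
σ'_f = 181.3 ≤ σ'_p = 315 kPa, so the clay remains overconsolidated and only the recompression index applies:
S_c = C_r·H/(1+e₀)·log₁₀(σ'_f/σ'_0) = 0.032×6.7/1.86×log₁₀(181.3/73.297)
    = 0.11527 × 0.39331 = 0.04534 m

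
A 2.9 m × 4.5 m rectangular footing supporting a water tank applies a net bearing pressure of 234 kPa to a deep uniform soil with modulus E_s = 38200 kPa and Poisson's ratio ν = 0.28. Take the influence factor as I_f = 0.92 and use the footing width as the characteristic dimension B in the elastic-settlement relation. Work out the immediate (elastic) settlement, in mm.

Immediate (elastic) settlement: S_e = q·B·(1−ν²)/E_s · I_f.
S_e = 234 × 2.9 × (1 − 0.28²) / 38200 × 0.92
    = 234 × 2.9 × 0.9216 / 38200 × 0.92
    = 0.01506 m = 15.06 mm

S_e ≈ 15.1 mm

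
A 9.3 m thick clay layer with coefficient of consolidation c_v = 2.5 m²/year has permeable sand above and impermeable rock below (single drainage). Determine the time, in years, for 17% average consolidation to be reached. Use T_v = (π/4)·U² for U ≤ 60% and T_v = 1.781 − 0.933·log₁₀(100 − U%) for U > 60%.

Drainage path length: H_d = H = 9.3 m (single drainage).
U ≤ 60%: T_v = (π/4)·U² = (π/4)×0.17² = 0.022698.
t = T_v·H_d²/c_v = 0.022698×9.3²/2.5 = 0.7853 years.

t ≈ 0.785 years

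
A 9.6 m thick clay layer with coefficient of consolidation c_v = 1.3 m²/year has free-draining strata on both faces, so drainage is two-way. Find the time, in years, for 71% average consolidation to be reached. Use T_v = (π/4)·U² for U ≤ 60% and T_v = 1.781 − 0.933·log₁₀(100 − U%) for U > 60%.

Drainage path length: H_d = H/2 = 4.8 m (double drainage).
U > 60%: T_v = 1.781 − 0.933·log₁₀(100 − 71) = 0.41658.
t = T_v·H_d²/c_v = 0.41658×4.8²/1.3 = 7.383 years.

t ≈ 7.38 years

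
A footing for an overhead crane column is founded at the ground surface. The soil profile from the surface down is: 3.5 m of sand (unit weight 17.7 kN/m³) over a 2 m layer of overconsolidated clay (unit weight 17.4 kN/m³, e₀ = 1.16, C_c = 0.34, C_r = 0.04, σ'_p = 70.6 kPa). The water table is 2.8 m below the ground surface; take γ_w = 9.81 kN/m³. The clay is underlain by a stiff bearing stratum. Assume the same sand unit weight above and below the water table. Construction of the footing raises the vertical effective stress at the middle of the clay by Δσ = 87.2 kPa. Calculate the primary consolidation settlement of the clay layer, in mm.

S_c ≈ 105 mm

Mid-depth of clay below the ground surface: z = 3.5 + 2/2 = 4.5 m.
Total vertical stress at mid-clay: σ_v = 17.7×3.5 + 17.4×1 = 79.35 kPa.
Pore pressure: u = 9.81×(4.5 − 2.8) = 16.677 kPa.
Initial effective stress: σ'_0 = σ_v − u = 79.35 − 16.677 = 62.673 kPa.
Final effective stress: σ'_f = 62.673 + 87.2 = 149.87 kPa.
σ'_f = 149.87 > σ'_p = 70.6 kPa, so the stress path crosses the preconsolidation pressure — recompression up to σ'_p, then virgin compression beyond:
S_c = H/(1+e₀)·[C_r·log₁₀(σ'_p/σ'_0) + C_c·log₁₀(σ'_f/σ'_p)]
    = 2/2.16 × [0.04×log₁₀(70.6/62.673) + 0.34×log₁₀(149.87/70.6)]
    = 0.92593 × [0.002069 + 0.11115] = 0.1048 m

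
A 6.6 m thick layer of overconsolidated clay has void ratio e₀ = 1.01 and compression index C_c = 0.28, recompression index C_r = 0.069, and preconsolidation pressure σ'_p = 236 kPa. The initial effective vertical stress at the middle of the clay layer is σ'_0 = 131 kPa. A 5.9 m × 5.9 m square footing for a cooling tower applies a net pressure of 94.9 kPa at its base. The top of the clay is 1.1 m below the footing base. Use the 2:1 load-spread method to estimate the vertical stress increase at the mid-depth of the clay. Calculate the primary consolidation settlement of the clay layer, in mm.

Mid-depth of clay below the footing base: z = 1.1 + 6.6/2 = 4.4 m.
Stress increase at mid-clay by the 2:1 spreading method:
Δσ = qBL/((B+z)(L+z)) = 94.9×5.9×5.9/((5.9+4.4)(5.9+4.4)) = 31.138 kPa
Final effective stress: σ'_f = 131 + 31.138 = 162.14 kPa.
σ'_f = 162.14 ≤ σ'_p = 236 kPa, so the clay remains overconsolidated and only the recompression index applies:
S_c = C_r·H/(1+e₀)·log₁₀(σ'_f/σ'_0) = 0.069×6.6/2.01×log₁₀(162.14/131)
    = 0.22657 × 0.092619 = 0.02098 m

S_c ≈ 21 mm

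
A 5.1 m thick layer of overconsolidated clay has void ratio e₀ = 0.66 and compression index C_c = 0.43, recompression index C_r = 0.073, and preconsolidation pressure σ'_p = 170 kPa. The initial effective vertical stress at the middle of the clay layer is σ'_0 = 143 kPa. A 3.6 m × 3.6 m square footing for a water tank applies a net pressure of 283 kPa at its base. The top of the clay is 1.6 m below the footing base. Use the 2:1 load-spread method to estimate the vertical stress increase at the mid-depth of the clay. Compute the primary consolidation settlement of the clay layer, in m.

S_c ≈ 0.122 m

Mid-depth of clay below the footing base: z = 1.6 + 5.1/2 = 4.15 m.
Stress increase at mid-clay by the 2:1 spreading method:
Δσ = qBL/((B+z)(L+z)) = 283×3.6×3.6/((3.6+4.15)(3.6+4.15)) = 61.064 kPa
Final effective stress: σ'_f = 143 + 61.064 = 204.06 kPa.
σ'_f = 204.06 > σ'_p = 170 kPa, so the stress path crosses the preconsolidation pressure — recompression up to σ'_p, then virgin compression beyond:
S_c = H/(1+e₀)·[C_r·log₁₀(σ'_p/σ'_0) + C_c·log₁₀(σ'_f/σ'_p)]
    = 5.1/1.66 × [0.073×log₁₀(170/143) + 0.43×log₁₀(204.06/170)]
    = 3.0723 × [0.0054832 + 0.034103] = 0.1216 m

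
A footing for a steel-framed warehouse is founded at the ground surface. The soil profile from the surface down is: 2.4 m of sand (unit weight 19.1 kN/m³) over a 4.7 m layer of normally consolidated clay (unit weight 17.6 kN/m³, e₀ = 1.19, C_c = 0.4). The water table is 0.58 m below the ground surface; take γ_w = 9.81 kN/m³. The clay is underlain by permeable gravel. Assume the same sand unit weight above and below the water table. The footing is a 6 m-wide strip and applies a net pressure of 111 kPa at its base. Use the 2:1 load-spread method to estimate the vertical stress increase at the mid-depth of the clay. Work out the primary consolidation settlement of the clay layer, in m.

S_c ≈ 0.317 m

Mid-depth of clay below the ground surface: z = 2.4 + 4.7/2 = 4.75 m.
Total vertical stress at mid-clay: σ_v = 19.1×2.4 + 17.6×2.35 = 87.2 kPa.
Pore pressure: u = 9.81×(4.75 − 0.58) = 40.908 kPa.
Initial effective stress: σ'_0 = σ_v − u = 87.2 − 40.908 = 46.292 kPa.
Stress increase at mid-clay by the 2:1 spreading method:
Δσ = qB/(B+z) = 111×6/(6+4.75) = 61.953 kPa
Final effective stress: σ'_f = σ'_0 + Δσ = 46.292 + 61.953 = 108.25 kPa.
Normally consolidated clay, so the full stress increment lies on the virgin compression line:
S_c = C_c·H/(1+e₀)·log₁₀(σ'_f/σ'_0) = 0.4×4.7/(1+1.19)×log₁₀(108.25/46.292)
    = 0.85845 × 0.36892 = 0.3167 m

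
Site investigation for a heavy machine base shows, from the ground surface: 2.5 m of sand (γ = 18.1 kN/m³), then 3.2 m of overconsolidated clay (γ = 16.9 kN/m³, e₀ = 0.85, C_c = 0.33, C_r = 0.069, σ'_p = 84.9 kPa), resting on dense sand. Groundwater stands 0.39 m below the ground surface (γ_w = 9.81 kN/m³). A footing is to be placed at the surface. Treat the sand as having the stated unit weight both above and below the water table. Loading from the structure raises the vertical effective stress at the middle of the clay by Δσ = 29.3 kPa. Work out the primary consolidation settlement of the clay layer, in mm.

S_c ≈ 30.9 mm

Mid-depth of clay below the ground surface: z = 2.5 + 3.2/2 = 4.1 m.
Total vertical stress at mid-clay: σ_v = 18.1×2.5 + 16.9×1.6 = 72.29 kPa.
Pore pressure: u = 9.81×(4.1 − 0.39) = 36.395 kPa.
Initial effective stress: σ'_0 = σ_v − u = 72.29 − 36.395 = 35.895 kPa.
Final effective stress: σ'_f = 35.895 + 29.3 = 65.195 kPa.
σ'_f = 65.195 ≤ σ'_p = 84.9 kPa, so the clay remains overconsolidated and only the recompression index applies:
S_c = C_r·H/(1+e₀)·log₁₀(σ'_f/σ'_0) = 0.069×3.2/1.85×log₁₀(65.195/35.895)
    = 0.11935 × 0.25918 = 0.03093 m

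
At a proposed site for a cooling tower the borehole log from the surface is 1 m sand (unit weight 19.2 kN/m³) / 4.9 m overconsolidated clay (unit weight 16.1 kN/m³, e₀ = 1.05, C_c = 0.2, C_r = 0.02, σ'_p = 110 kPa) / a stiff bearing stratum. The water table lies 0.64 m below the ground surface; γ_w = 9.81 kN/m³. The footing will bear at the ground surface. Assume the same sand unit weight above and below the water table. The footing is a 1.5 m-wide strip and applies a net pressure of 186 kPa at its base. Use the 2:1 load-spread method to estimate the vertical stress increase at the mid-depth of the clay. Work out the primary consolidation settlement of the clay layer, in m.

S_c ≈ 0.0215 m

Mid-depth of clay below the ground surface: z = 1 + 4.9/2 = 3.45 m.
Total vertical stress at mid-clay: σ_v = 19.2×1 + 16.1×2.45 = 58.645 kPa.
Pore pressure: u = 9.81×(3.45 − 0.64) = 27.566 kPa.
Initial effective stress: σ'_0 = σ_v − u = 58.645 − 27.566 = 31.079 kPa.
Stress increase at mid-clay by the 2:1 spreading method:
Δσ = qB/(B+z) = 186×1.5/(1.5+3.45) = 56.364 kPa
Final effective stress: σ'_f = 31.079 + 56.364 = 87.443 kPa.
σ'_f = 87.443 ≤ σ'_p = 110 kPa, so the clay remains overconsolidated and only the recompression index applies:
S_c = C_r·H/(1+e₀)·log₁₀(σ'_f/σ'_0) = 0.02×4.9/2.05×log₁₀(87.443/31.079)
    = 0.047804 × 0.44926 = 0.02148 m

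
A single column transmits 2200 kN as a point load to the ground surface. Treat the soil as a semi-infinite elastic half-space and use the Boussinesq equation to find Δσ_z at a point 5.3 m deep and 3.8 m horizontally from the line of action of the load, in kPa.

Δσ_z ≈ 13.3 kPa

Boussinesq vertical stress below a point load on an elastic half-space:
Δσ_z = 3P/(2πz²) · [1 + (r/z)²]^(−5/2)
r/z = 3.8/5.3 = 0.71698; [1+(r/z)²]^(−5/2) = 0.35452.
Δσ_z = 3×2200/(2π×5.3²) × 0.35452 = 37.395 × 0.35452 = 13.26 kPa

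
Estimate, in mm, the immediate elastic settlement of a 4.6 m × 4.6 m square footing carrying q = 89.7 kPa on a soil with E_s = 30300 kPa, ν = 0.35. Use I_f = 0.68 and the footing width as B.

Immediate (elastic) settlement: S_e = q·B·(1−ν²)/E_s · I_f.
S_e = 89.7 × 4.6 × (1 − 0.35²) / 30300 × 0.68
    = 89.7 × 4.6 × 0.8775 / 30300 × 0.68
    = 0.008126 m = 8.126 mm

S_e ≈ 8.13 mm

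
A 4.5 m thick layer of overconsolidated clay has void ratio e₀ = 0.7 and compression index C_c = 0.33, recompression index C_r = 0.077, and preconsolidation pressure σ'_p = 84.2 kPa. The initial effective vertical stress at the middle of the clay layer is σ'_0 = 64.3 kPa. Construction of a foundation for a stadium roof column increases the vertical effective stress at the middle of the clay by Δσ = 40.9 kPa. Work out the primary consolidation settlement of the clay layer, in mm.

S_c ≈ 108 mm

Final effective stress: σ'_f = 64.3 + 40.9 = 105.2 kPa.
σ'_f = 105.2 > σ'_p = 84.2 kPa, so the stress path crosses the preconsolidation pressure — recompression up to σ'_p, then virgin compression beyond:
S_c = H/(1+e₀)·[C_r·log₁₀(σ'_p/σ'_0) + C_c·log₁₀(σ'_f/σ'_p)]
    = 4.5/1.7 × [0.077×log₁₀(84.2/64.3) + 0.33×log₁₀(105.2/84.2)]
    = 2.6471 × [0.0090168 + 0.031912] = 0.1083 m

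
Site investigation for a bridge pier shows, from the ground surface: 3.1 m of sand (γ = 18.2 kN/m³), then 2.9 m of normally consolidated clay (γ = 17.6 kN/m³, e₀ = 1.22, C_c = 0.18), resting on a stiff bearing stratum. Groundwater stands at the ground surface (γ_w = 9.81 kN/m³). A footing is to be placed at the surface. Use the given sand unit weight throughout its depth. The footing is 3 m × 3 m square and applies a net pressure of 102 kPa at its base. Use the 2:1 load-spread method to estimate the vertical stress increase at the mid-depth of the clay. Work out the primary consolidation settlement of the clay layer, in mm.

Mid-depth of clay below the ground surface: z = 3.1 + 2.9/2 = 4.55 m.
Total vertical stress at mid-clay: σ_v = 18.2×3.1 + 17.6×1.45 = 81.94 kPa.
Pore pressure: u = 9.81×(4.55 − 0) = 44.636 kPa.
Initial effective stress: σ'_0 = σ_v − u = 81.94 − 44.636 = 37.304 kPa.
Stress increase at mid-clay by the 2:1 spreading method:
Δσ = qBL/((B+z)(L+z)) = 102×3×3/((3+4.55)(3+4.55)) = 16.105 kPa
Final effective stress: σ'_f = σ'_0 + Δσ = 37.304 + 16.105 = 53.409 kPa.
Normally consolidated clay, so the full stress increment lies on the virgin compression line:
S_c = C_c·H/(1+e₀)·log₁₀(σ'_f/σ'_0) = 0.18×2.9/(1+1.22)×log₁₀(53.409/37.304)
    = 0.23514 × 0.15586 = 0.03665 m

S_c ≈ 36.6 mm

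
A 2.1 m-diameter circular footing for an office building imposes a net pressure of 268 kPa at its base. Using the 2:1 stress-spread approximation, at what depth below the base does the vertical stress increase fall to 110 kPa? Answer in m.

2:1 spreading — at depth z the loaded area has grown by z in each plan dimension:
qD²/(D+z)² = Δσ_z ⇒ z = D(√(q/Δσ_z) − 1) = 2.1×(√(268/110) − 1) = 1.178 m

z ≈ 1.18 m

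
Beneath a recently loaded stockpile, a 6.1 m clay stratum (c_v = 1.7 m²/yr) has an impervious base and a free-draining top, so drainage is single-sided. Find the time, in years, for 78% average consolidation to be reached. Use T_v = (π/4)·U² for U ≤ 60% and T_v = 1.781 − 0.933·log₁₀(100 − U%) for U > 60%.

t ≈ 11.6 years

Drainage path length: H_d = H = 6.1 m (single drainage).
U > 60%: T_v = 1.781 − 0.933·log₁₀(100 − 78) = 0.52852.
t = T_v·H_d²/c_v = 0.52852×6.1²/1.7 = 11.57 years.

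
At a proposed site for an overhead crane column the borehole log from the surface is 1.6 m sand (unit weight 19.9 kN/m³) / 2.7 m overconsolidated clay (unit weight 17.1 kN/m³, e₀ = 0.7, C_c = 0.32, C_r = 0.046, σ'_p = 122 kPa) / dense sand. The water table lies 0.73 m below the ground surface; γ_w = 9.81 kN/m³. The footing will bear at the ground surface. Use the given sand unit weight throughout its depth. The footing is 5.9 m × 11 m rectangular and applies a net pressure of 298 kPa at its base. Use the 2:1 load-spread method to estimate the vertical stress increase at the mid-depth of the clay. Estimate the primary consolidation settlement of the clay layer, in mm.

S_c ≈ 139 mm

Mid-depth of clay below the ground surface: z = 1.6 + 2.7/2 = 2.95 m.
Total vertical stress at mid-clay: σ_v = 19.9×1.6 + 17.1×1.35 = 54.925 kPa.
Pore pressure: u = 9.81×(2.95 − 0.73) = 21.778 kPa.
Initial effective stress: σ'_0 = σ_v − u = 54.925 − 21.778 = 33.147 kPa.
Stress increase at mid-clay by the 2:1 spreading method:
Δσ = qBL/((B+z)(L+z)) = 298×5.9×11/((5.9+2.95)(11+2.95)) = 156.65 kPa
Final effective stress: σ'_f = 33.147 + 156.65 = 189.8 kPa.
σ'_f = 189.8 > σ'_p = 122 kPa, so the stress path crosses the preconsolidation pressure — recompression up to σ'_p, then virgin compression beyond:
S_c = H/(1+e₀)·[C_r·log₁₀(σ'_p/σ'_0) + C_c·log₁₀(σ'_f/σ'_p)]
    = 2.7/1.7 × [0.046×log₁₀(122/33.147) + 0.32×log₁₀(189.8/122)]
    = 1.5882 × [0.026032 + 0.06142] = 0.1389 m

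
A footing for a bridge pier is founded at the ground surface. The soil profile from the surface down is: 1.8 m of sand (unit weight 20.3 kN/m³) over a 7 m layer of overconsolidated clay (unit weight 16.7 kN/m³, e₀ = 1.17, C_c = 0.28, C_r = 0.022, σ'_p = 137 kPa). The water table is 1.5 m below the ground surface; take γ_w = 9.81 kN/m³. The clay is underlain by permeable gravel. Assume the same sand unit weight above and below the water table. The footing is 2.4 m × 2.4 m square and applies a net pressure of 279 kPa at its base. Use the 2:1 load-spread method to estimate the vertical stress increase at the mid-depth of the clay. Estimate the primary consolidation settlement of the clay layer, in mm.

S_c ≈ 11.9 mm

Mid-depth of clay below the ground surface: z = 1.8 + 7/2 = 5.3 m.
Total vertical stress at mid-clay: σ_v = 20.3×1.8 + 16.7×3.5 = 94.99 kPa.
Pore pressure: u = 9.81×(5.3 − 1.5) = 37.278 kPa.
Initial effective stress: σ'_0 = σ_v − u = 94.99 − 37.278 = 57.712 kPa.
Stress increase at mid-clay by the 2:1 spreading method:
Δσ = qBL/((B+z)(L+z)) = 279×2.4×2.4/((2.4+5.3)(2.4+5.3)) = 27.105 kPa
Final effective stress: σ'_f = 57.712 + 27.105 = 84.817 kPa.
σ'_f = 84.817 ≤ σ'_p = 137 kPa, so the clay remains overconsolidated and only the recompression index applies:
S_c = C_r·H/(1+e₀)·log₁₀(σ'_f/σ'_0) = 0.022×7/2.17×log₁₀(84.817/57.712)
    = 0.070968 × 0.16722 = 0.01187 m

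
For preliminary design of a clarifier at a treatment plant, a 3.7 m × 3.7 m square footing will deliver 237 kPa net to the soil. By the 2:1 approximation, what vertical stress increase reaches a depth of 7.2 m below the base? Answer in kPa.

By the 2:1 method the load spreads at 1 horizontal : 2 vertical, so at depth z the loaded area has grown by z in each plan dimension:
Δσ = qBL/((B+z)(L+z)) = 237×3.7×3.7/((3.7+7.2)(3.7+7.2)) = 27.309 kPa

Δσ_z ≈ 27.3 kPa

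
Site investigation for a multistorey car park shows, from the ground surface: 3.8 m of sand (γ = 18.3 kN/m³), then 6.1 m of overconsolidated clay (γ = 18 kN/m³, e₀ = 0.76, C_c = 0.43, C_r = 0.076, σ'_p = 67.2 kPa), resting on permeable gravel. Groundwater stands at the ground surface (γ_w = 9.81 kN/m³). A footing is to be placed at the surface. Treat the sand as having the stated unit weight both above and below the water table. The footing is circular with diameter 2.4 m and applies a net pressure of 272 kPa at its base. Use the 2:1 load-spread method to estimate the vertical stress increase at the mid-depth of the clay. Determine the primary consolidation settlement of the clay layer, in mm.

S_c ≈ 94.2 mm

Mid-depth of clay below the ground surface: z = 3.8 + 6.1/2 = 6.85 m.
Total vertical stress at mid-clay: σ_v = 18.3×3.8 + 18×3.05 = 124.44 kPa.
Pore pressure: u = 9.81×(6.85 − 0) = 67.198 kPa.
Initial effective stress: σ'_0 = σ_v − u = 124.44 − 67.198 = 57.242 kPa.
Stress increase at mid-clay by the 2:1 spreading method:
Δσ ≈ qD²/(D+z)² = 272×2.4²/(2.4+6.85)² = 18.311 kPa
Final effective stress: σ'_f = 57.242 + 18.311 = 75.553 kPa.
σ'_f = 75.553 > σ'_p = 67.2 kPa, so the stress path crosses the preconsolidation pressure — recompression up to σ'_p, then virgin compression beyond:
S_c = H/(1+e₀)·[C_r·log₁₀(σ'_p/σ'_0) + C_c·log₁₀(σ'_f/σ'_p)]
    = 6.1/1.76 × [0.076×log₁₀(67.2/57.242) + 0.43×log₁₀(75.553/67.2)]
    = 3.4659 × [0.0052937 + 0.021879] = 0.09418 m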